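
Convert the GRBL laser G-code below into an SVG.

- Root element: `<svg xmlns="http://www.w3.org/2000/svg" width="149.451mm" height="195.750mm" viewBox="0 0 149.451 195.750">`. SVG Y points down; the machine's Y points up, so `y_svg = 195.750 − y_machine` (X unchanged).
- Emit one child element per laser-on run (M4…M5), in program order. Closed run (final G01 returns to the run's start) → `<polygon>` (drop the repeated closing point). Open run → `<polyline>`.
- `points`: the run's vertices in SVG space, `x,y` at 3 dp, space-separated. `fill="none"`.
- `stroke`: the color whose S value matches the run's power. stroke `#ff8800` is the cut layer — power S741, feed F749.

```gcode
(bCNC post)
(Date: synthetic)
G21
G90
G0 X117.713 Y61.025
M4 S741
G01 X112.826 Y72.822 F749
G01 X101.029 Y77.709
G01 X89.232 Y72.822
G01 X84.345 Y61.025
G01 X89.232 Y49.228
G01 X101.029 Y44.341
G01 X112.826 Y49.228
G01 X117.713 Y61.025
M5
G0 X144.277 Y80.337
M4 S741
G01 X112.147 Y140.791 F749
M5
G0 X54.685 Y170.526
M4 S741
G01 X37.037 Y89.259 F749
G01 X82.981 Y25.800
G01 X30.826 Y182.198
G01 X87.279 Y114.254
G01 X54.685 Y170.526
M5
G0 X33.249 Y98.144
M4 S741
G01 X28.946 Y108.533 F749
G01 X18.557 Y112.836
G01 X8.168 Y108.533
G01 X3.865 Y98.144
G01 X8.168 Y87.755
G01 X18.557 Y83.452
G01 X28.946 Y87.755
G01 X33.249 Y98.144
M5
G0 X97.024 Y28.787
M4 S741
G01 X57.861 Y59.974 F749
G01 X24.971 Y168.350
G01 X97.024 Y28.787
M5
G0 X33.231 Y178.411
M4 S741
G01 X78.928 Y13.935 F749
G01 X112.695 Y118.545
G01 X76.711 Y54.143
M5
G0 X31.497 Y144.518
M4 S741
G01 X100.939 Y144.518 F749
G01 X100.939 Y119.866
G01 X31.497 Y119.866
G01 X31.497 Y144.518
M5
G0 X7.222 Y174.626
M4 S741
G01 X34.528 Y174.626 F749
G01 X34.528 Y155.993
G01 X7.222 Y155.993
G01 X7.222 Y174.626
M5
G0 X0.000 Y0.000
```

y_svg = 195.750 − y_m. Every run uses S741, so all elements get stroke `#ff8800` (cut).

[1] closed run; points: 117.713,134.725 112.826,122.928 101.029,118.041 89.232,122.928 84.345,134.725 89.232,146.522 101.029,151.409 112.826,146.522

[2] open run; points: 144.277,115.413 112.147,54.959

[3] closed run; points: 54.685,25.224 37.037,106.491 82.981,169.950 30.826,13.552 87.279,81.496

[4] closed run; points: 33.249,97.606 28.946,87.217 18.557,82.914 8.168,87.217 3.865,97.606 8.168,107.995 18.557,112.298 28.946,107.995

[5] closed run; points: 97.024,166.963 57.861,135.776 24.971,27.400

[6] open run; points: 33.231,17.339 78.928,181.815 112.695,77.205 76.711,141.607

[7] closed run; points: 31.497,51.232 100.939,51.232 100.939,75.884 31.497,75.884

[8] closed run; points: 7.222,21.124 34.528,21.124 34.528,39.757 7.222,39.757

<svg xmlns="http://www.w3.org/2000/svg" width="149.451mm" height="195.750mm" viewBox="0 0 149.451 195.750">
  <polygon points="117.713,134.725 112.826,122.928 101.029,118.041 89.232,122.928 84.345,134.725 89.232,146.522 101.029,151.409 112.826,146.522" fill="none" stroke="#ff8800"/>
  <polyline points="144.277,115.413 112.147,54.959" fill="none" stroke="#ff8800"/>
  <polygon points="54.685,25.224 37.037,106.491 82.981,169.950 30.826,13.552 87.279,81.496" fill="none" stroke="#ff8800"/>
  <polygon points="33.249,97.606 28.946,87.217 18.557,82.914 8.168,87.217 3.865,97.606 8.168,107.995 18.557,112.298 28.946,107.995" fill="none" stroke="#ff8800"/>
  <polygon points="97.024,166.963 57.861,135.776 24.971,27.400" fill="none" stroke="#ff8800"/>
  <polyline points="33.231,17.339 78.928,181.815 112.695,77.205 76.711,141.607" fill="none" stroke="#ff8800"/>
  <polygon points="31.497,51.232 100.939,51.232 100.939,75.884 31.497,75.884" fill="none" stroke="#ff8800"/>
  <polygon points="7.222,21.124 34.528,21.124 34.528,39.757 7.222,39.757" fill="none" stroke="#ff8800"/>
</svg>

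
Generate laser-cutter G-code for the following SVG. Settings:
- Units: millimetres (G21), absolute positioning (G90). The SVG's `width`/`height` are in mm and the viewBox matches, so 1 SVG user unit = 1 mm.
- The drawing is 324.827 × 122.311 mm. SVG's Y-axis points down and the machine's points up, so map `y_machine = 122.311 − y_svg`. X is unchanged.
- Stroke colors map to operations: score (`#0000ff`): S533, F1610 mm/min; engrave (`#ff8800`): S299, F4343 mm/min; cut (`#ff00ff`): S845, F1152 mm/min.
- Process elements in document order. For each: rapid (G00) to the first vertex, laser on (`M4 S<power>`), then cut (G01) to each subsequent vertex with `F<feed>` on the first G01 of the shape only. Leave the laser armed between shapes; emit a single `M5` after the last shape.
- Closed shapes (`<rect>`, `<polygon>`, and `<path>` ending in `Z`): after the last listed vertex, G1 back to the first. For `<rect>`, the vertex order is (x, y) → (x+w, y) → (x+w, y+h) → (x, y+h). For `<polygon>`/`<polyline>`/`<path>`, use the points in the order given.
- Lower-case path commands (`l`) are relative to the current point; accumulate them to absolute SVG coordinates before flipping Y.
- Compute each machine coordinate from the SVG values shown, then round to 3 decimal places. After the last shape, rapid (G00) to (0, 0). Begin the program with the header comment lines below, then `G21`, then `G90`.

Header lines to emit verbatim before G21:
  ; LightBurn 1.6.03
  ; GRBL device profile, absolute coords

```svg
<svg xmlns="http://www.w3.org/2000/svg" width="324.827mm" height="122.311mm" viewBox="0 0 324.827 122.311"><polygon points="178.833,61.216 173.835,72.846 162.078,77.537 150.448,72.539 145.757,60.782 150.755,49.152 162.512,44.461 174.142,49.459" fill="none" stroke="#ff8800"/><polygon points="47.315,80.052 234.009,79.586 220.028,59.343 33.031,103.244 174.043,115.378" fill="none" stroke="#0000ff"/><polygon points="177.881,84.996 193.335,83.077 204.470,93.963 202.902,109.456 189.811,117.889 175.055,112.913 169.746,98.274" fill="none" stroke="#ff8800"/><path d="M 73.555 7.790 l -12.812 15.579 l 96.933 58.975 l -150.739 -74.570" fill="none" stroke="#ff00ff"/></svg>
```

Since the viewBox matches the mm dimensions, user units are millimetres directly. The only transform is the Y-flip y_m = 122.311 − y_svg.

Shape 1 is a regular polygon drawn with `<polygon>`. Its stroke #ff8800 means engrave at S299, F4343. After flipping Y the toolpath is (178.833,61.095) → (173.835,49.465) → (162.078,44.774) → (150.448,49.772) → (145.757,61.529) → (150.755,73.159) → (162.512,77.850) → (174.142,72.852) → (178.833,61.095), returning to the start.

Shape 2 is a closed polygon drawn with `<polygon>`. Its stroke #0000ff means score at S533, F1610. After flipping Y the toolpath is (47.315,42.259) → (234.009,42.725) → (220.028,62.968) → (33.031,19.067) → (174.043,6.933) → (47.315,42.259), returning to the start.

Shape 3 is a regular polygon drawn with `<polygon>`. Its stroke #ff8800 means engrave at S299, F4343. After flipping Y the toolpath is (177.881,37.315) → (193.335,39.234) → (204.470,28.348) → (202.902,12.855) → (189.811,4.422) → (175.055,9.398) → (169.746,24.037) → (177.881,37.315), returning to the start.

Shape 4 is a open polyline drawn with `<path>`. Its stroke #ff00ff means cut at S845, F1152. After flipping Y the toolpath is (73.555,114.521) → (60.743,98.942) → (157.676,39.967) → (6.937,114.537).

; LightBurn 1.6.03
; GRBL device profile, absolute coords
G21
G90
G00 X178.833 Y61.095
M4 S299
G01 X173.835 Y49.465 F4343
G01 X162.078 Y44.774
G01 X150.448 Y49.772
G01 X145.757 Y61.529
G01 X150.755 Y73.159
G01 X162.512 Y77.850
G01 X174.142 Y72.852
G01 X178.833 Y61.095
G00 X47.315 Y42.259
M4 S533
G01 X234.009 Y42.725 F1610
G01 X220.028 Y62.968
G01 X33.031 Y19.067
G01 X174.043 Y6.933
G01 X47.315 Y42.259
G00 X177.881 Y37.315
M4 S299
G01 X193.335 Y39.234 F4343
G01 X204.470 Y28.348
G01 X202.902 Y12.855
G01 X189.811 Y4.422
G01 X175.055 Y9.398
G01 X169.746 Y24.037
G01 X177.881 Y37.315
G00 X73.555 Y114.521
M4 S845
G01 X60.743 Y98.942 F1152
G01 X157.676 Y39.967
G01 X6.937 Y114.537
M5
G00 X0.000 Y0.000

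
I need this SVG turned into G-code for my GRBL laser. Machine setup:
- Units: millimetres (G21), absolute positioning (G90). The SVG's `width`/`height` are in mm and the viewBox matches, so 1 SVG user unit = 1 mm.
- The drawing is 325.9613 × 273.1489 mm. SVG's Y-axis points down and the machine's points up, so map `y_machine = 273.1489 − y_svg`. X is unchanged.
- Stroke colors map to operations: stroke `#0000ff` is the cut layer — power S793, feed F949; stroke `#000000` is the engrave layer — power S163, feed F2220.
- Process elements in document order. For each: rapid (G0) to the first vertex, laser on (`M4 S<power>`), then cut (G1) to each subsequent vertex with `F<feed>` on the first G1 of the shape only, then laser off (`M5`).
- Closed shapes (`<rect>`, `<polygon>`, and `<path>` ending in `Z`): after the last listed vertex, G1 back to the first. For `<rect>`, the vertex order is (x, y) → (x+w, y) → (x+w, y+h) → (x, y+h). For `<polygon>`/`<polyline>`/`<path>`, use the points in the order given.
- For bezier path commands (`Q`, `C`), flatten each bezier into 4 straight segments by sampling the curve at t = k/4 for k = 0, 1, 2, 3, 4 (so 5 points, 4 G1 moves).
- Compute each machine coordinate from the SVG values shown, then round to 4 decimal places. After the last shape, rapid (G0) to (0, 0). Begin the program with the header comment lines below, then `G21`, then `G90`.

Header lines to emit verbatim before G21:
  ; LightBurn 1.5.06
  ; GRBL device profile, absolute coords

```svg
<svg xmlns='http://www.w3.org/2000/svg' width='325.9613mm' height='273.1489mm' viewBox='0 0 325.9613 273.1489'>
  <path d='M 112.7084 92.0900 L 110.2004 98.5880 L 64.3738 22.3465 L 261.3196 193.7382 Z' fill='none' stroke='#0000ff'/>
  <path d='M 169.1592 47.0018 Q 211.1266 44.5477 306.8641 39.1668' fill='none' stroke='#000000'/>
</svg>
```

; LightBurn 1.5.06
; GRBL device profile, absolute coords
G21
G90
G0 X112.7084 Y181.0589
M4 S793
G1 X110.2004 Y174.5609 F949
G1 X64.3738 Y250.8024
G1 X261.3196 Y79.4107
G1 X112.7084 Y181.0589
M5
G0 X169.1592 Y226.1471
M4 S163
G1 X193.5035 Y227.5571 F2220
G1 X224.5691 Y229.3329
G1 X262.3560 Y231.4746
G1 X306.8641 Y233.9821
M5
G0 X0.0000 Y0.0000

Since the viewBox matches the mm dimensions, user units are millimetres directly. The only transform is the Y-flip y_m = 273.1489 − y_svg.

Shape 1 is a closed polygon drawn with `<path>`. Its stroke #0000ff means cut at S793, F949. After flipping Y the toolpath is (112.7084,181.0589) → (110.2004,174.5609) → (64.3738,250.8024) → (261.3196,79.4107) → (112.7084,181.0589), returning to the start.

Shape 2 is a quadratic bezier drawn with `<path>`. Its stroke #000000 means engrave at S163, F2220. After flipping Y the toolpath is (169.1592,226.1471) → (193.5035,227.5571) → (224.5691,229.3329) → (262.3560,231.4746) → (306.8641,233.9821).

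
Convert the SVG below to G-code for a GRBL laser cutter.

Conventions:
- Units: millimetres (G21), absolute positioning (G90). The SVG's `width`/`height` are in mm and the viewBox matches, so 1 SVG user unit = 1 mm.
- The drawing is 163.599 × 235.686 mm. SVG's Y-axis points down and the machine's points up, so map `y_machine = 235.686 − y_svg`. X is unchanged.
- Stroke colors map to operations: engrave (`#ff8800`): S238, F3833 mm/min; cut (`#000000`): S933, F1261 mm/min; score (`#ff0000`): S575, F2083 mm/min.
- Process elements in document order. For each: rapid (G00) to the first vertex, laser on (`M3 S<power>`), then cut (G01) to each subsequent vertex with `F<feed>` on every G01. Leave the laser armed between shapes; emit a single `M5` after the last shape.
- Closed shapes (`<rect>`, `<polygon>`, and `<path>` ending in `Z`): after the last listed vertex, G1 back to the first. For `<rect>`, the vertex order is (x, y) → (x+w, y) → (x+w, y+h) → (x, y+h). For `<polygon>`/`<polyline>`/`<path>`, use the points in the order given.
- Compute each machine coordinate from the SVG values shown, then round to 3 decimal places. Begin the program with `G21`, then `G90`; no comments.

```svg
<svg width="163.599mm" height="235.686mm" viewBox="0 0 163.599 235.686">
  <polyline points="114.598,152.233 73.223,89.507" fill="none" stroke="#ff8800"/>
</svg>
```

G21
G90
G00 X114.598 Y83.453
M3 S238
G01 X73.223 Y146.179 F3833
M5

viewBox `0 0 163.599 235.686` with mm width/height → 1 unit = 1 mm. Flip: y_m = 235.686 − y_svg.

**Shape 1** — `<polyline>` line segment, stroke `#ff8800` → engrave (S238, F3833). Machine vertices: (114.598,83.453) → (73.223,146.179). Open path.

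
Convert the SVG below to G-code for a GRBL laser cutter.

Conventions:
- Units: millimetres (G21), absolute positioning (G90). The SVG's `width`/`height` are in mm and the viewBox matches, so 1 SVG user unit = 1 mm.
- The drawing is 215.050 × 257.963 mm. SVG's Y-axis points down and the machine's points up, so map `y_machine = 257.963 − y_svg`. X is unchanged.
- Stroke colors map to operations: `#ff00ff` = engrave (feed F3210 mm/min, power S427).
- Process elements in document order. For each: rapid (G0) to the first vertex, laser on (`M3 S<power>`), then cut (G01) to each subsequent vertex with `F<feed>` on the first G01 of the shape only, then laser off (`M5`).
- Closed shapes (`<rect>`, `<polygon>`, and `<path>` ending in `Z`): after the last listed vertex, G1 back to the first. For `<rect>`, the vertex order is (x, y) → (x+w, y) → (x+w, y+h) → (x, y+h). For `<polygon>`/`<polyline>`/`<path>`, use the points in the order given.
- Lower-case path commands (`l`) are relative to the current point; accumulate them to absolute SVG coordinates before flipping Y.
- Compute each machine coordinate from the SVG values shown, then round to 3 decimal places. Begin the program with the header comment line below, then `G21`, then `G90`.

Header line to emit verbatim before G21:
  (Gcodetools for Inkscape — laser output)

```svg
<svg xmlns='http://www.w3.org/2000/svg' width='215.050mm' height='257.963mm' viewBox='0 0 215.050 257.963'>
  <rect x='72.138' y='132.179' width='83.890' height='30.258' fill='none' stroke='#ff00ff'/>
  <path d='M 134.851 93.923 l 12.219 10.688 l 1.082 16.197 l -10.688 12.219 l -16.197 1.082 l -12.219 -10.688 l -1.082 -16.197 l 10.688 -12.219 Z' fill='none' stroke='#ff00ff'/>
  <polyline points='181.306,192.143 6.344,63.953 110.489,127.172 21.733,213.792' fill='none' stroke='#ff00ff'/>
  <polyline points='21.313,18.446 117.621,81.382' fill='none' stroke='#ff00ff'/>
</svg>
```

viewBox `0 0 215.050 257.963` with mm width/height → 1 unit = 1 mm. Flip: y_m = 257.963 − y_svg.

**Shape 1** — `<rect>` rectangle, stroke `#ff00ff` → engrave (S427, F3210). Machine vertices: (72.138,125.784) → (156.028,125.784) → (156.028,95.526) → (72.138,95.526) → (72.138,125.784). Closed: final G1 returns to the first vertex.

**Shape 2** — `<path>` regular polygon, stroke `#ff00ff` → engrave (S427, F3210). Machine vertices: (134.851,164.040) → (147.070,153.352) → (148.152,137.155) → (137.464,124.936) → (121.267,123.854) → (109.048,134.542) → (107.966,150.739) → (118.654,162.958) → (134.851,164.040). Closed: final G1 returns to the first vertex.

**Shape 3** — `<polyline>` open polyline, stroke `#ff00ff` → engrave (S427, F3210). Machine vertices: (181.306,65.820) → (6.344,194.010) → (110.489,130.791) → (21.733,44.171). Open path.

**Shape 4** — `<polyline>` line segment, stroke `#ff00ff` → engrave (S427, F3210). Machine vertices: (21.313,239.517) → (117.621,176.581). Open path.

(Gcodetools for Inkscape — laser output)
G21
G90
G0 X72.138 Y125.784
M3 S427
G01 X156.028 Y125.784 F3210
G01 X156.028 Y95.526
G01 X72.138 Y95.526
G01 X72.138 Y125.784
M5
G0 X134.851 Y164.040
M3 S427
G01 X147.070 Y153.352 F3210
G01 X148.152 Y137.155
G01 X137.464 Y124.936
G01 X121.267 Y123.854
G01 X109.048 Y134.542
G01 X107.966 Y150.739
G01 X118.654 Y162.958
G01 X134.851 Y164.040
M5
G0 X181.306 Y65.820
M3 S427
G01 X6.344 Y194.010 F3210
G01 X110.489 Y130.791
G01 X21.733 Y44.171
M5
G0 X21.313 Y239.517
M3 S427
G01 X117.621 Y176.581 F3210
M5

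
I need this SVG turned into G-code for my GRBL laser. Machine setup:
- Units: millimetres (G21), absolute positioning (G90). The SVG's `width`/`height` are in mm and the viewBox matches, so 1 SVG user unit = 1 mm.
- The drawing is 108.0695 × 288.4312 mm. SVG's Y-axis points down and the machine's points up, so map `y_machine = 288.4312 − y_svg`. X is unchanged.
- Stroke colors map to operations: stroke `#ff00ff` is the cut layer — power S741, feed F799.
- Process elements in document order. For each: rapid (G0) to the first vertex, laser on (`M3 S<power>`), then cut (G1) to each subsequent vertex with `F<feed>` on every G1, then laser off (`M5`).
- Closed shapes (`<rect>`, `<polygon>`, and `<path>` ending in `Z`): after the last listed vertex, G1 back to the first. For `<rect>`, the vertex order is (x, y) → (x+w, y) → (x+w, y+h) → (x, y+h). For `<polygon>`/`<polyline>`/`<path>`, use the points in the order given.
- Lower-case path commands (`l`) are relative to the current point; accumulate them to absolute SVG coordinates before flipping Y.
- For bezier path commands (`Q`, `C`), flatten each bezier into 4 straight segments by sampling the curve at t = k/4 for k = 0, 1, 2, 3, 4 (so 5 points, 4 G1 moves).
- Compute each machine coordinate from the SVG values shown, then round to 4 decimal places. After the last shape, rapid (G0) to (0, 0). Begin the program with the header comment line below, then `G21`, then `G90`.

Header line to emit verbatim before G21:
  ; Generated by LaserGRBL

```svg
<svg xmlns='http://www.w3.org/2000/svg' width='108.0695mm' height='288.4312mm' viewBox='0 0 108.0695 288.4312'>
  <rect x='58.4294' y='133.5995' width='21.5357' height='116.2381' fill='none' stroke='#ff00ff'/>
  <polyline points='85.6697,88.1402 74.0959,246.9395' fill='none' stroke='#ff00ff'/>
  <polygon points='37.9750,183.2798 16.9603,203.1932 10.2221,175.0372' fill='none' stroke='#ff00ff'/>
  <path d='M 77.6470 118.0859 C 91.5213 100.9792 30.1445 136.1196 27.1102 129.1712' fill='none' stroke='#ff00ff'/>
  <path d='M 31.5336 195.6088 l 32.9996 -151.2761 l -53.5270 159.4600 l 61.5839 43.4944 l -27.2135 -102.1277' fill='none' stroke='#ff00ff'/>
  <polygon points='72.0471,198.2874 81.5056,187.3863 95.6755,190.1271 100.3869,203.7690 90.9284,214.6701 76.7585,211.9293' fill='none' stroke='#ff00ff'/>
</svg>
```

1 u = 1 mm; y_m = 288.4312 − y.

[1] `<rect>` rectangle, #ff00ff→cut S741 F799: (58.4294,154.8317) → (79.9651,154.8317) → (79.9651,38.5936) → (58.4294,38.5936) → (58.4294,154.8317) (closed)

[2] `<polyline>` line segment, #ff00ff→cut S741 F799: (85.6697,200.2910) → (74.0959,41.4917)

[3] `<polygon>` regular polygon, #ff00ff→cut S741 F799: (37.9750,105.1514) → (16.9603,85.2380) → (10.2221,113.3940) → (37.9750,105.1514) (closed)

[4] `<path>` cubic bezier, #ff00ff→cut S741 F799: (77.6470,170.3453) → (76.0305,174.8530) → (58.7193,168.6120) → (38.2377,160.4664) → (27.1102,159.2600)

[5] `<path>` open polyline, #ff00ff→cut S741 F799: (31.5336,92.8224) → (64.5332,244.0985) → (11.0062,84.6385) → (72.5901,41.1441) → (45.3766,143.2718)

[6] `<polygon>` regular polygon, #ff00ff→cut S741 F799: (72.0471,90.1438) → (81.5056,101.0449) → (95.6755,98.3041) → (100.3869,84.6622) → (90.9284,73.7611) → (76.7585,76.5019) → (72.0471,90.1438) (closed)

; Generated by LaserGRBL
G21
G90
G0 X58.4294 Y154.8317
M3 S741
G1 X79.9651 Y154.8317 F799
G1 X79.9651 Y38.5936 F799
G1 X58.4294 Y38.5936 F799
G1 X58.4294 Y154.8317 F799
M5
G0 X85.6697 Y200.2910
M3 S741
G1 X74.0959 Y41.4917 F799
M5
G0 X37.9750 Y105.1514
M3 S741
G1 X16.9603 Y85.2380 F799
G1 X10.2221 Y113.3940 F799
G1 X37.9750 Y105.1514 F799
M5
G0 X77.6470 Y170.3453
M3 S741
G1 X76.0305 Y174.8530 F799
G1 X58.7193 Y168.6120 F799
G1 X38.2377 Y160.4664 F799
G1 X27.1102 Y159.2600 F799
M5
G0 X31.5336 Y92.8224
M3 S741
G1 X64.5332 Y244.0985 F799
G1 X11.0062 Y84.6385 F799
G1 X72.5901 Y41.1441 F799
G1 X45.3766 Y143.2718 F799
M5
G0 X72.0471 Y90.1438
M3 S741
G1 X81.5056 Y101.0449 F799
G1 X95.6755 Y98.3041 F799
G1 X100.3869 Y84.6622 F799
G1 X90.9284 Y73.7611 F799
G1 X76.7585 Y76.5019 F799
G1 X72.0471 Y90.1438 F799
M5
G0 X0.0000 Y0.0000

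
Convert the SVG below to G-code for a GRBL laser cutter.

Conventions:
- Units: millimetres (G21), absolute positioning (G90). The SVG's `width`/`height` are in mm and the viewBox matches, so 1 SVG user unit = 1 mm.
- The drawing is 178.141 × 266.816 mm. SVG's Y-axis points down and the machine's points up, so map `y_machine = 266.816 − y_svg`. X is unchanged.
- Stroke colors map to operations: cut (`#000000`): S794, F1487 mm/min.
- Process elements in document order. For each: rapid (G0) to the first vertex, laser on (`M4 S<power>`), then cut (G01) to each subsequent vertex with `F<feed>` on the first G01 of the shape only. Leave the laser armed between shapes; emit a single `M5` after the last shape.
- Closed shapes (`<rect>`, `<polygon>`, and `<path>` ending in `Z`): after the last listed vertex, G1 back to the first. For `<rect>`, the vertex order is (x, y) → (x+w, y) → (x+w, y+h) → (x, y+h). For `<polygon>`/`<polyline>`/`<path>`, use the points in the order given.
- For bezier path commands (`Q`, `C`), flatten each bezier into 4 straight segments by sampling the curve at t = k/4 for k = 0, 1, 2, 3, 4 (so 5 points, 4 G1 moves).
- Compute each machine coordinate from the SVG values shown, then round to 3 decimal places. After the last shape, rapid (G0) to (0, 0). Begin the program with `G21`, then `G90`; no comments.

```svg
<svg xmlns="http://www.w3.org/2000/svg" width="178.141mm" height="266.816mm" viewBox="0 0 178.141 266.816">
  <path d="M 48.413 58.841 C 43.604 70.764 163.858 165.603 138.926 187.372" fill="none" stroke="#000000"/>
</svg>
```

G21
G90
G0 X48.413 Y207.975
M4 S794
G01 X64.033 Y185.923 F1487
G01 X101.216 Y147.402
G01 X134.625 Y107.034
G01 X138.926 Y79.444
M5
G0 X0.000 Y0.000

viewBox `0 0 178.141 266.816` with mm width/height → 1 unit = 1 mm. Flip: y_m = 266.816 − y_svg.

**Shape 1** — `<path>` cubic bezier, stroke `#000000` → cut (S794, F1487). Control points (SVG): P0=(48.413,58.841), P1=(43.604,70.764), P2=(163.858,165.603), P3=(138.926,187.372); sampled at t=k/4. Machine vertices: (48.413,207.975) → (64.033,185.923) → (101.216,147.402) → (134.625,107.034) → (138.926,79.444). Open path.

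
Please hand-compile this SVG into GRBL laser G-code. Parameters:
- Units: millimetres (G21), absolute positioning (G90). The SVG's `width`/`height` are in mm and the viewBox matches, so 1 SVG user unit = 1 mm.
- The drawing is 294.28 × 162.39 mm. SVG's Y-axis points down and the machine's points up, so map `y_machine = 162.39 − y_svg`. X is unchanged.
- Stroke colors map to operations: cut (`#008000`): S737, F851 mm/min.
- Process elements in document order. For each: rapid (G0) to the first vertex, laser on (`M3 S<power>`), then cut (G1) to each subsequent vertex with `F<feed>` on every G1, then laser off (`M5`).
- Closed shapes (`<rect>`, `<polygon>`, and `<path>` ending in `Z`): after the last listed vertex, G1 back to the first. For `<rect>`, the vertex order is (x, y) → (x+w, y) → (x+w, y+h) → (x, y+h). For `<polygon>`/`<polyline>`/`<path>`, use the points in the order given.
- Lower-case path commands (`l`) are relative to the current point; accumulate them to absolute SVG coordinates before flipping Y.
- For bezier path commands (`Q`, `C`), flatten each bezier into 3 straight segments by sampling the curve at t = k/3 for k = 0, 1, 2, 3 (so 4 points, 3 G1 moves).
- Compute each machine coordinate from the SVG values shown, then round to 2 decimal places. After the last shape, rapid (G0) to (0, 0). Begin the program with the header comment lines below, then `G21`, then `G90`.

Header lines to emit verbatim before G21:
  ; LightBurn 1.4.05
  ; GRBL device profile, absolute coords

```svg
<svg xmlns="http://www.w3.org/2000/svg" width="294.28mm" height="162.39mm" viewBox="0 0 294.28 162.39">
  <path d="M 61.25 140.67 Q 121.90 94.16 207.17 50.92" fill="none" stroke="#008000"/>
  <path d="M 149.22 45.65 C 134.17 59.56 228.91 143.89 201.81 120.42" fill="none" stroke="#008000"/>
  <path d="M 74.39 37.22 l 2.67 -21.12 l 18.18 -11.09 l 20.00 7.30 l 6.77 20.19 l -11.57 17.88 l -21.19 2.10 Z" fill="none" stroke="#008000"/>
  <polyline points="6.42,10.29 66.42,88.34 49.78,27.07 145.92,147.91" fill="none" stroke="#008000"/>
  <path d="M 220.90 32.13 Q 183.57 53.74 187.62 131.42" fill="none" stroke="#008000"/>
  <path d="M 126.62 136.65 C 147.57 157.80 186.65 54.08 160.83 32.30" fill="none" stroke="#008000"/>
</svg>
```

Since the viewBox matches the mm dimensions, user units are millimetres directly. The only transform is the Y-flip y_m = 162.39 − y_svg.

Shape 1 is a quadratic bezier drawn with `<path>`. Its stroke #008000 means cut at S737, F851. After flipping Y the toolpath is (61.25,21.72) → (104.42,52.36) → (153.06,82.28) → (207.17,111.47).

Shape 2 is a cubic bezier drawn with `<path>`. Its stroke #008000 means cut at S737, F851. After flipping Y the toolpath is (149.22,116.74) → (162.19,85.96) → (196.88,47.83) → (201.81,41.97).

Shape 3 is a regular polygon drawn with `<path>`. Its stroke #008000 means cut at S737, F851. After flipping Y the toolpath is (74.39,125.17) → (77.06,146.29) → (95.24,157.38) → (115.24,150.08) → (122.01,129.89) → (110.44,112.01) → (89.25,109.91) → (74.39,125.17), returning to the start.

Shape 4 is a open polyline drawn with `<polyline>`. Its stroke #008000 means cut at S737, F851. After flipping Y the toolpath is (6.42,152.10) → (66.42,74.05) → (49.78,135.32) → (145.92,14.48).

Shape 5 is a quadratic bezier drawn with `<path>`. Its stroke #008000 means cut at S737, F851. After flipping Y the toolpath is (220.90,130.26) → (200.61,109.62) → (189.52,76.53) → (187.62,30.97).

Shape 6 is a cubic bezier drawn with `<path>`. Its stroke #008000 means cut at S737, F851. After flipping Y the toolpath is (126.62,25.74) → (150.54,38.55) → (168.09,88.66) → (160.83,130.09).

; LightBurn 1.4.05
; GRBL device profile, absolute coords
G21
G90
G0 X61.25 Y21.72
M3 S737
G1 X104.42 Y52.36 F851
G1 X153.06 Y82.28 F851
G1 X207.17 Y111.47 F851
M5
G0 X149.22 Y116.74
M3 S737
G1 X162.19 Y85.96 F851
G1 X196.88 Y47.83 F851
G1 X201.81 Y41.97 F851
M5
G0 X74.39 Y125.17
M3 S737
G1 X77.06 Y146.29 F851
G1 X95.24 Y157.38 F851
G1 X115.24 Y150.08 F851
G1 X122.01 Y129.89 F851
G1 X110.44 Y112.01 F851
G1 X89.25 Y109.91 F851
G1 X74.39 Y125.17 F851
M5
G0 X6.42 Y152.10
M3 S737
G1 X66.42 Y74.05 F851
G1 X49.78 Y135.32 F851
G1 X145.92 Y14.48 F851
M5
G0 X220.90 Y130.26
M3 S737
G1 X200.61 Y109.62 F851
G1 X189.52 Y76.53 F851
G1 X187.62 Y30.97 F851
M5
G0 X126.62 Y25.74
M3 S737
G1 X150.54 Y38.55 F851
G1 X168.09 Y88.66 F851
G1 X160.83 Y130.09 F851
M5
G0 X0.00 Y0.00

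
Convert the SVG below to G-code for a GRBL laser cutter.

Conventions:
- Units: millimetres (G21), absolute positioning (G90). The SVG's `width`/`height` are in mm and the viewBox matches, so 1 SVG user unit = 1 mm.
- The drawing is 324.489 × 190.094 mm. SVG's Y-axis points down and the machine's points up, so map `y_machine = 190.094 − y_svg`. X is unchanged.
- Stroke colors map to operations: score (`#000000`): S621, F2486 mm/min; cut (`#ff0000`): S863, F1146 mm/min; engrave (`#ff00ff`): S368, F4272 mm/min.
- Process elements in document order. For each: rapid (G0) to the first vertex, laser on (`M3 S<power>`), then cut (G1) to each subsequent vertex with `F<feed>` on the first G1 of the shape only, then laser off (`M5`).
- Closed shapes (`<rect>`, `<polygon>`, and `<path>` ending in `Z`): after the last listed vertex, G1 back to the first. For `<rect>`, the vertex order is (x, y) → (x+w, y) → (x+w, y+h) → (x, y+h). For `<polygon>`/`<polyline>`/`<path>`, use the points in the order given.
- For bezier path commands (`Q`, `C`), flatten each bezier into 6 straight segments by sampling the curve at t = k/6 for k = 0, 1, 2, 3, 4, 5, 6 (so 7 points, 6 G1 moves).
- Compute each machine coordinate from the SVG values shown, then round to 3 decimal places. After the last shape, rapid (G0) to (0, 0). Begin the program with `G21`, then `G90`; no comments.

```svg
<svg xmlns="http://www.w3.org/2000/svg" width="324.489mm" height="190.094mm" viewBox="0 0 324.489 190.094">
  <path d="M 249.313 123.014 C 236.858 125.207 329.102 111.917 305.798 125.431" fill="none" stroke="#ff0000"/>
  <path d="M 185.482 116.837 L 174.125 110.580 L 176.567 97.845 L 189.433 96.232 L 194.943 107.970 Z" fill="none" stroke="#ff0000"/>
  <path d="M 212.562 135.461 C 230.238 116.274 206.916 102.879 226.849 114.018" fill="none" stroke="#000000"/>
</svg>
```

1 u = 1 mm; y_m = 190.094 − y.

[1] `<path>` cubic bezier, #ff0000→cut S863 F1146: (249.313,67.080) → (250.791,67.078) → (263.600,68.482) → (281.624,70.117) → (298.743,70.809) → (308.841,69.382) → (305.798,64.663)

[2] `<path>` regular polygon, #ff0000→cut S863 F1146: (185.482,73.257) → (174.125,79.514) → (176.567,92.249) → (189.433,93.862) → (194.943,82.124) → (185.482,73.257) (closed)

[3] `<path>` cubic bezier, #000000→score S621 F2486: (212.562,54.633) → (218.374,63.657) → (219.692,71.195) → (218.859,76.727) → (218.214,79.731) → (220.097,79.688) → (226.849,76.076)

G21
G90
G0 X249.313 Y67.080
M3 S863
G1 X250.791 Y67.078 F1146
G1 X263.600 Y68.482
G1 X281.624 Y70.117
G1 X298.743 Y70.809
G1 X308.841 Y69.382
G1 X305.798 Y64.663
M5
G0 X185.482 Y73.257
M3 S863
G1 X174.125 Y79.514 F1146
G1 X176.567 Y92.249
G1 X189.433 Y93.862
G1 X194.943 Y82.124
G1 X185.482 Y73.257
M5
G0 X212.562 Y54.633
M3 S621
G1 X218.374 Y63.657 F2486
G1 X219.692 Y71.195
G1 X218.859 Y76.727
G1 X218.214 Y79.731
G1 X220.097 Y79.688
G1 X226.849 Y76.076
M5
G0 X0.000 Y0.000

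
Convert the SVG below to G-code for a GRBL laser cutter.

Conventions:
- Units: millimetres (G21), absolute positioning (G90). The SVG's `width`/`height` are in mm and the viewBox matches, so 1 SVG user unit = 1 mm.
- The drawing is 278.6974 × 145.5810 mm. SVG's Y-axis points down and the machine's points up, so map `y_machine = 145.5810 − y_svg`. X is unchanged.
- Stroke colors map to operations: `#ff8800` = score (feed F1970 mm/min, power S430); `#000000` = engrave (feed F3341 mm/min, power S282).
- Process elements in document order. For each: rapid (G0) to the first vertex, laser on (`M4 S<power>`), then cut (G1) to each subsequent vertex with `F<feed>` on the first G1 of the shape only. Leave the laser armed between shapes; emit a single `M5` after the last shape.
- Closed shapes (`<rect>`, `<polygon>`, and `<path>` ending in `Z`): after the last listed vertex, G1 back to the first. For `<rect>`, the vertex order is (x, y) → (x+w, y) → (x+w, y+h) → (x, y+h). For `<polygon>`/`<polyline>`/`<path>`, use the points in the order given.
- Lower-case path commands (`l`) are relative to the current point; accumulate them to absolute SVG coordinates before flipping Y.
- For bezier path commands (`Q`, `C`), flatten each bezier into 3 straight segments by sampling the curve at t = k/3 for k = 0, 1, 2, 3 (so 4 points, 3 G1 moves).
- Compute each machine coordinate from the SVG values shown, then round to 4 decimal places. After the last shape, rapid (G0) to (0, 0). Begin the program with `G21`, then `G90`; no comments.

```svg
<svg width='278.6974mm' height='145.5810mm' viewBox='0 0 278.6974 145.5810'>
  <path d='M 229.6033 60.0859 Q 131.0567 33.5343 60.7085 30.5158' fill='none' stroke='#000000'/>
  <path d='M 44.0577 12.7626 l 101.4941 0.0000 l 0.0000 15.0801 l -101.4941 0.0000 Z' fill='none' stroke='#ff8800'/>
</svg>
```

G21
G90
G0 X229.6033 Y85.4951
M4 S282
G1 X167.0387 Y100.5814 F3341
G1 X110.7405 Y110.4381
G1 X60.7085 Y115.0652
G0 X44.0577 Y132.8184
M4 S430
G1 X145.5518 Y132.8184 F1970
G1 X145.5518 Y117.7383
G1 X44.0577 Y117.7383
G1 X44.0577 Y132.8184
M5
G0 X0.0000 Y0.0000

viewBox `0 0 278.6974 145.5810` with mm width/height → 1 unit = 1 mm. Flip: y_m = 145.5810 − y_svg.

**Shape 1** — `<path>` quadratic bezier, stroke `#000000` → engrave (S282, F3341). Control points (SVG): P0=(229.6033,60.0859), P1=(131.0567,33.5343), P2=(60.7085,30.5158); sampled at t=k/3. Machine vertices: (229.6033,85.4951) → (167.0387,100.5814) → (110.7405,110.4381) → (60.7085,115.0652). Open path.

**Shape 2** — `<path>` rectangle, stroke `#ff8800` → score (S430, F1970). Machine vertices: (44.0577,132.8184) → (145.5518,132.8184) → (145.5518,117.7383) → (44.0577,117.7383) → (44.0577,132.8184). Closed: final G1 returns to the first vertex.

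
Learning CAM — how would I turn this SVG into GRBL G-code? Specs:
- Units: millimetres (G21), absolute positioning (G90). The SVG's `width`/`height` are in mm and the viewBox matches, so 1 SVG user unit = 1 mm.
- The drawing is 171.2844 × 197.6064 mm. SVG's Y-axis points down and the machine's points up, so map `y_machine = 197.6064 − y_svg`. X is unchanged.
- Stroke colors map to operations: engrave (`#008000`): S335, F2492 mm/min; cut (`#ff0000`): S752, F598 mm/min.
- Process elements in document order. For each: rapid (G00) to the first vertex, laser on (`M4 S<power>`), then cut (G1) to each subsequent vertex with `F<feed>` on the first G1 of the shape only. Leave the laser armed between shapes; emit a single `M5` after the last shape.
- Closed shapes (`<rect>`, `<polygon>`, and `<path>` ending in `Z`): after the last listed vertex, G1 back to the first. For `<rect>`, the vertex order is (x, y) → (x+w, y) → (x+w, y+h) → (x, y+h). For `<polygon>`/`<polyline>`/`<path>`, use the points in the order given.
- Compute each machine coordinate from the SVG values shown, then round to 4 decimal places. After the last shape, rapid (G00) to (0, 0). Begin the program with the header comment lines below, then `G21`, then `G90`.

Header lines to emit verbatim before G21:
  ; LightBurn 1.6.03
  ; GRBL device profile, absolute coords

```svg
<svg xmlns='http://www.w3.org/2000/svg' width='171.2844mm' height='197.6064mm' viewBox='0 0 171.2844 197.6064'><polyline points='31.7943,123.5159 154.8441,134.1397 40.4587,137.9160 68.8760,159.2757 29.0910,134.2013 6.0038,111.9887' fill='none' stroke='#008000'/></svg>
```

1 u = 1 mm; y_m = 197.6064 − y.

[1] `<polyline>` open polyline, #008000→engrave S335 F2492: (31.7943,74.0905) → (154.8441,63.4667) → (40.4587,59.6904) → (68.8760,38.3307) → (29.0910,63.4051) → (6.0038,85.6177)

; LightBurn 1.6.03
; GRBL device profile, absolute coords
G21
G90
G00 X31.7943 Y74.0905
M4 S335
G1 X154.8441 Y63.4667 F2492
G1 X40.4587 Y59.6904
G1 X68.8760 Y38.3307
G1 X29.0910 Y63.4051
G1 X6.0038 Y85.6177
M5
G00 X0.0000 Y0.0000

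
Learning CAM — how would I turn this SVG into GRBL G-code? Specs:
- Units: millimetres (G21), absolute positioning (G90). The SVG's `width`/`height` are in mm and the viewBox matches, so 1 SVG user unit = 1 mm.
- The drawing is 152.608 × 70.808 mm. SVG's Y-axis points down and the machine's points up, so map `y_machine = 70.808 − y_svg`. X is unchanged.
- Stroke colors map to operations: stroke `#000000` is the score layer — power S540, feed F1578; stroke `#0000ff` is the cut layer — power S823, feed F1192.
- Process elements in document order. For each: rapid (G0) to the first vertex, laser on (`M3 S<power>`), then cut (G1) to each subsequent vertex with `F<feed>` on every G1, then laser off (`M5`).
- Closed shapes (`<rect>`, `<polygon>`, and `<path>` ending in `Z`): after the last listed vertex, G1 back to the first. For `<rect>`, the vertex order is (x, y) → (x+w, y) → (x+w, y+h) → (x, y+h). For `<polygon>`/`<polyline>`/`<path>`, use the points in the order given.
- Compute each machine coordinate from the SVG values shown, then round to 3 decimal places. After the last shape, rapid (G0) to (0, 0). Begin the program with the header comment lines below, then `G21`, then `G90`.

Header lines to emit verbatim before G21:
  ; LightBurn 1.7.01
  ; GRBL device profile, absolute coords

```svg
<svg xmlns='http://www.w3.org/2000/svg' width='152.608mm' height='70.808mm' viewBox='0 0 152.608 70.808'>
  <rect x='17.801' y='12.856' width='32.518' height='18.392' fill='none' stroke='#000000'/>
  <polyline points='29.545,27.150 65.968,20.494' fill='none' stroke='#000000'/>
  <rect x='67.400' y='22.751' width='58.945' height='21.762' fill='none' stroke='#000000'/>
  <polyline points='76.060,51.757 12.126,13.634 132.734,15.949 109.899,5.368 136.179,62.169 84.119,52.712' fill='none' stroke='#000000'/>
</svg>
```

; LightBurn 1.7.01
; GRBL device profile, absolute coords
G21
G90
G0 X17.801 Y57.952
M3 S540
G1 X50.319 Y57.952 F1578
G1 X50.319 Y39.560 F1578
G1 X17.801 Y39.560 F1578
G1 X17.801 Y57.952 F1578
M5
G0 X29.545 Y43.658
M3 S540
G1 X65.968 Y50.314 F1578
M5
G0 X67.400 Y48.057
M3 S540
G1 X126.345 Y48.057 F1578
G1 X126.345 Y26.295 F1578
G1 X67.400 Y26.295 F1578
G1 X67.400 Y48.057 F1578
M5
G0 X76.060 Y19.051
M3 S540
G1 X12.126 Y57.174 F1578
G1 X132.734 Y54.859 F1578
G1 X109.899 Y65.440 F1578
G1 X136.179 Y8.639 F1578
G1 X84.119 Y18.096 F1578
M5
G0 X0.000 Y0.000

viewBox `0 0 152.608 70.808` with mm width/height → 1 unit = 1 mm. Flip: y_m = 70.808 − y_svg.

**Shape 1** — `<rect>` rectangle, stroke `#000000` → score (S540, F1578). Machine vertices: (17.801,57.952) → (50.319,57.952) → (50.319,39.560) → (17.801,39.560) → (17.801,57.952). Closed: final G1 returns to the first vertex.

**Shape 2** — `<polyline>` line segment, stroke `#000000` → score (S540, F1578). Machine vertices: (29.545,43.658) → (65.968,50.314). Open path.

**Shape 3** — `<rect>` rectangle, stroke `#000000` → score (S540, F1578). Machine vertices: (67.400,48.057) → (126.345,48.057) → (126.345,26.295) → (67.400,26.295) → (67.400,48.057). Closed: final G1 returns to the first vertex.

**Shape 4** — `<polyline>` open polyline, stroke `#000000` → score (S540, F1578). Machine vertices: (76.060,19.051) → (12.126,57.174) → (132.734,54.859) → (109.899,65.440) → (136.179,8.639) → (84.119,18.096). Open path.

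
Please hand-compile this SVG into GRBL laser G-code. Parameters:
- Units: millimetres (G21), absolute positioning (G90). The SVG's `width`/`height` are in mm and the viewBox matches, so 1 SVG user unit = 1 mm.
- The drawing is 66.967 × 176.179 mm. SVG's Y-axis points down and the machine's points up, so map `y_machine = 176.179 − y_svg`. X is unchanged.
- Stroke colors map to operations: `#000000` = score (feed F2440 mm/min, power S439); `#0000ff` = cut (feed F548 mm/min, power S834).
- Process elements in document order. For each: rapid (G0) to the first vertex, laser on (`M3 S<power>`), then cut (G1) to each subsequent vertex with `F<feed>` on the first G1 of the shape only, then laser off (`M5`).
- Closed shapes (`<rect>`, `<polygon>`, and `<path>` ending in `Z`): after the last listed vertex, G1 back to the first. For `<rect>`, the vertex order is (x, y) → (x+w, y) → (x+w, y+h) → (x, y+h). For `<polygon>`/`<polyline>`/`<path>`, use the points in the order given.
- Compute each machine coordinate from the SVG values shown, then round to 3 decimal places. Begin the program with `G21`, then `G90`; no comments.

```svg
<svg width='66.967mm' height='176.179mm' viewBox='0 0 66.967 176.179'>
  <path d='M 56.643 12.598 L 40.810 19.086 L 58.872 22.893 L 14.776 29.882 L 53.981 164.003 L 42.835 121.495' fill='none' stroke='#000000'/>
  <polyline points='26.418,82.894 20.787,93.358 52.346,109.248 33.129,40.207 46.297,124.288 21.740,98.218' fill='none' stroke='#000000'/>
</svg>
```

Since the viewBox matches the mm dimensions, user units are millimetres directly. The only transform is the Y-flip y_m = 176.179 − y_svg.

Shape 1 is a open polyline drawn with `<path>`. Its stroke #000000 means score at S439, F2440. After flipping Y the toolpath is (56.643,163.581) → (40.810,157.093) → (58.872,153.286) → (14.776,146.297) → (53.981,12.176) → (42.835,54.684).

Shape 2 is a open polyline drawn with `<polyline>`. Its stroke #000000 means score at S439, F2440. After flipping Y the toolpath is (26.418,93.285) → (20.787,82.821) → (52.346,66.931) → (33.129,135.972) → (46.297,51.891) → (21.740,77.961).

G21
G90
G0 X56.643 Y163.581
M3 S439
G1 X40.810 Y157.093 F2440
G1 X58.872 Y153.286
G1 X14.776 Y146.297
G1 X53.981 Y12.176
G1 X42.835 Y54.684
M5
G0 X26.418 Y93.285
M3 S439
G1 X20.787 Y82.821 F2440
G1 X52.346 Y66.931
G1 X33.129 Y135.972
G1 X46.297 Y51.891
G1 X21.740 Y77.961
M5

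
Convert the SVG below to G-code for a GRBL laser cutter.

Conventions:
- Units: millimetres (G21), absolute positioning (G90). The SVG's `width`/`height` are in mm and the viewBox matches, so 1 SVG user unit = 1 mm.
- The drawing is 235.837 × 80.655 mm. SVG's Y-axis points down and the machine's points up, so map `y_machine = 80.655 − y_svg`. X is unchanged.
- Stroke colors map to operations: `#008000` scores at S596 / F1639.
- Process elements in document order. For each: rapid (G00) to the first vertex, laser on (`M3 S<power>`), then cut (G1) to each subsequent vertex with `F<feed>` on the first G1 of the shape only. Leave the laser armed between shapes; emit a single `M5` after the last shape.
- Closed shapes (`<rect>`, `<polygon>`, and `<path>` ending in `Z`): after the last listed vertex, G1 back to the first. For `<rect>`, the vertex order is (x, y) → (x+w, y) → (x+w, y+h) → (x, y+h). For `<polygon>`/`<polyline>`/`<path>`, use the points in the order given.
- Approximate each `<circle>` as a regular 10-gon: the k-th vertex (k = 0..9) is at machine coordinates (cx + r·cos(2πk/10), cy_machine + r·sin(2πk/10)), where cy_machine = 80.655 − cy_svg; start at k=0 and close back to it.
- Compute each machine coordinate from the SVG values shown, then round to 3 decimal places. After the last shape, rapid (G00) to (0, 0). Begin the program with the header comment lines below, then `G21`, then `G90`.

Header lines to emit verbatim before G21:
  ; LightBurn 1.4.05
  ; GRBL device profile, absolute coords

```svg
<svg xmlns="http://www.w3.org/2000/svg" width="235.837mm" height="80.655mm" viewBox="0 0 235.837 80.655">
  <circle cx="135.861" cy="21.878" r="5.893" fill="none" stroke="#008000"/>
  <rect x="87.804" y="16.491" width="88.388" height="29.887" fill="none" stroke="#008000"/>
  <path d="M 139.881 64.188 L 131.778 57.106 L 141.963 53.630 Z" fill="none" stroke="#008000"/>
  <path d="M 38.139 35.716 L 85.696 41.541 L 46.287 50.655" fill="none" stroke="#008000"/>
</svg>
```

; LightBurn 1.4.05
; GRBL device profile, absolute coords
G21
G90
G00 X141.754 Y58.777
M3 S596
G1 X140.629 Y62.241 F1639
G1 X137.682 Y64.382
G1 X134.040 Y64.382
G1 X131.093 Y62.241
G1 X129.968 Y58.777
G1 X131.093 Y55.313
G1 X134.040 Y53.172
G1 X137.682 Y53.172
G1 X140.629 Y55.313
G1 X141.754 Y58.777
G00 X87.804 Y64.164
M3 S596
G1 X176.192 Y64.164 F1639
G1 X176.192 Y34.277
G1 X87.804 Y34.277
G1 X87.804 Y64.164
G00 X139.881 Y16.467
M3 S596
G1 X131.778 Y23.549 F1639
G1 X141.963 Y27.025
G1 X139.881 Y16.467
G00 X38.139 Y44.939
M3 S596
G1 X85.696 Y39.114 F1639
G1 X46.287 Y30.000
M5
G00 X0.000 Y0.000

1 u = 1 mm; y_m = 80.655 − y.

[1] `<circle>` circle, #008000→score S596 F1639: (141.754,58.777) → (140.629,62.241) → (137.682,64.382) → (134.040,64.382) → (131.093,62.241) → (129.968,58.777) → (131.093,55.313) → (134.040,53.172) → (137.682,53.172) → (140.629,55.313) → (141.754,58.777) (closed)

[2] `<rect>` rectangle, #008000→score S596 F1639: (87.804,64.164) → (176.192,64.164) → (176.192,34.277) → (87.804,34.277) → (87.804,64.164) (closed)

[3] `<path>` regular polygon, #008000→score S596 F1639: (139.881,16.467) → (131.778,23.549) → (141.963,27.025) → (139.881,16.467) (closed)

[4] `<path>` open polyline, #008000→score S596 F1639: (38.139,44.939) → (85.696,39.114) → (46.287,30.000)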